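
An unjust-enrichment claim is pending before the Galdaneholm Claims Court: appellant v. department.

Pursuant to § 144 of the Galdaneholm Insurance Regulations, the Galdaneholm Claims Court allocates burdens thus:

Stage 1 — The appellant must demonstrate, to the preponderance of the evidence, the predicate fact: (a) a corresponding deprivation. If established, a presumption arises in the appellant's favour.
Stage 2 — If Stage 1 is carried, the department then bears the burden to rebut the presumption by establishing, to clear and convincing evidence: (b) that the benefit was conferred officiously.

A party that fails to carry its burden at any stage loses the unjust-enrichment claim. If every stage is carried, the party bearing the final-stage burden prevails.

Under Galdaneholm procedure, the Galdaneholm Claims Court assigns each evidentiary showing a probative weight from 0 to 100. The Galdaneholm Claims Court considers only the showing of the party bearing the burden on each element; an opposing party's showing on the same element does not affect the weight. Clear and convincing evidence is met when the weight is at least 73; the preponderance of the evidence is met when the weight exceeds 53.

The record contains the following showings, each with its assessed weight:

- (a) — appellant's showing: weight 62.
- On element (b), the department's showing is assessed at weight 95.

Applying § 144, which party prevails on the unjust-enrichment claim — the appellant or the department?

department

Stage 1 (appellant, the preponderance of the evidence, weight exceeds 53): (a) 62 > 53 — meets.
  Stage 1 is satisfied; the onus moves to the department.
Stage 2 (department, clear and convincing evidence, weight is at least 73): (b) 95 ≥ 73 — meets.
  Stage 2 carried; the final stage is satisfied.
Every stage carried; the department prevails.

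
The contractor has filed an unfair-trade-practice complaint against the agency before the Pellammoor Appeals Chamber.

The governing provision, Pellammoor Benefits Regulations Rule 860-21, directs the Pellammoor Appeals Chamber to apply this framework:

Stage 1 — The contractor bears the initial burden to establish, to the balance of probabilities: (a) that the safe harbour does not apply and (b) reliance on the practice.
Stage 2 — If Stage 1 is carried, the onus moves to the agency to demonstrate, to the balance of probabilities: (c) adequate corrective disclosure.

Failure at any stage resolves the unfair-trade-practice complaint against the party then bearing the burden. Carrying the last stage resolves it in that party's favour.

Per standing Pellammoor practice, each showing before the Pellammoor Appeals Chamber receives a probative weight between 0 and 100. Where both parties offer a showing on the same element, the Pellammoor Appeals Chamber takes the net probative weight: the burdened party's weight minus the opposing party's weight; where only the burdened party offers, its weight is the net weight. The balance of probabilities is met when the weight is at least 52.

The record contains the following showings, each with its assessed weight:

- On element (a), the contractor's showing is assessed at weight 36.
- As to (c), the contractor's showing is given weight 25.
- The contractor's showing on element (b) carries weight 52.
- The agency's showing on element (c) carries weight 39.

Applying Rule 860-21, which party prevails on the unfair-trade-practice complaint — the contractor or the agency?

Stage 1 — burden on contractor; standard: the balance of probabilities (weight is at least 52).
    (a): 36 < 52 [not met]
    (b): 52 ≥ 52 [met]
  The contractor does not carry Stage 1.
The analysis ends at Stage 1; the agency prevails.

agency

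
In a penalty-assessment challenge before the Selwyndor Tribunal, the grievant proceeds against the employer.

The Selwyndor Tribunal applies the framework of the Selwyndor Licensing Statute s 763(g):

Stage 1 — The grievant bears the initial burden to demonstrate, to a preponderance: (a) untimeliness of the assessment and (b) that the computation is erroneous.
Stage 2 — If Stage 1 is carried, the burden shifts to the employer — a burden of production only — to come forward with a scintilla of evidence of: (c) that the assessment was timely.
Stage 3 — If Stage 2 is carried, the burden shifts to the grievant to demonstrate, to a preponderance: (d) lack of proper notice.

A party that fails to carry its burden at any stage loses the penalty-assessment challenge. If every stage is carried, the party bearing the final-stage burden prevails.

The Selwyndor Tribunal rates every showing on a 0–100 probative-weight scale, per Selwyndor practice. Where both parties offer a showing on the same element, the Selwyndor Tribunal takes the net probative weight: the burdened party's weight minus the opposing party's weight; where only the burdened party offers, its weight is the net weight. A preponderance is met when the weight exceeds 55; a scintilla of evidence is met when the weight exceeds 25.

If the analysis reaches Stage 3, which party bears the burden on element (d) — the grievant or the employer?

Stage 3's rule assigns the burden to the grievant (to a preponderance).

grievant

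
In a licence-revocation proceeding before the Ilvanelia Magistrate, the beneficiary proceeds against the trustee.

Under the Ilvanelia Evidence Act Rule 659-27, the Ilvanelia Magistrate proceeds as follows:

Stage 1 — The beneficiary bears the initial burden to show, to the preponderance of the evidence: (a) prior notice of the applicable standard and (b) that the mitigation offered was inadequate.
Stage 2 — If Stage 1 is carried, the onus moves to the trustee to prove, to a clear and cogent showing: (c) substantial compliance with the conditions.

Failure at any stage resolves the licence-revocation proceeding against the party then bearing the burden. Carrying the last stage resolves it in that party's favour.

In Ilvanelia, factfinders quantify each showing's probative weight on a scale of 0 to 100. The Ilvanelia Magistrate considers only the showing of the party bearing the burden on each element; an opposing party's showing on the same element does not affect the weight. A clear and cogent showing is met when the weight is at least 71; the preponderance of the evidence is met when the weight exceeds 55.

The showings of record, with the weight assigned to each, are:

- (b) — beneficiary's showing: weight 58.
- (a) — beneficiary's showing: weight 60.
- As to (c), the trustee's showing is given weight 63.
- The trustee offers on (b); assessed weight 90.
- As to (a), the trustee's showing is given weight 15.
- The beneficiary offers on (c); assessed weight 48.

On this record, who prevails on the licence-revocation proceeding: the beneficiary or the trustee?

At Stage 1 the beneficiary must meet the preponderance of the evidence (weight exceeds 55): on (a) the weight is 60 (the trustee's 15 is given no effect), which does exceed 55, so (a) meets the standard; on (b) the weight is 58 (the trustee's 90 is given no effect), which does exceed 55, so (b) meets the standard.
  All elements met. The burden passes to the trustee.
At Stage 2 the trustee must meet a clear and cogent showing (weight is at least 71): on (c) the weight is 63 (the beneficiary's 48 is given no effect), < 71, so (c) does not meet the standard.
  Not every element is met, so the trustee fails to carry Stage 2.
The analysis ends at Stage 2; the beneficiary prevails.

beneficiary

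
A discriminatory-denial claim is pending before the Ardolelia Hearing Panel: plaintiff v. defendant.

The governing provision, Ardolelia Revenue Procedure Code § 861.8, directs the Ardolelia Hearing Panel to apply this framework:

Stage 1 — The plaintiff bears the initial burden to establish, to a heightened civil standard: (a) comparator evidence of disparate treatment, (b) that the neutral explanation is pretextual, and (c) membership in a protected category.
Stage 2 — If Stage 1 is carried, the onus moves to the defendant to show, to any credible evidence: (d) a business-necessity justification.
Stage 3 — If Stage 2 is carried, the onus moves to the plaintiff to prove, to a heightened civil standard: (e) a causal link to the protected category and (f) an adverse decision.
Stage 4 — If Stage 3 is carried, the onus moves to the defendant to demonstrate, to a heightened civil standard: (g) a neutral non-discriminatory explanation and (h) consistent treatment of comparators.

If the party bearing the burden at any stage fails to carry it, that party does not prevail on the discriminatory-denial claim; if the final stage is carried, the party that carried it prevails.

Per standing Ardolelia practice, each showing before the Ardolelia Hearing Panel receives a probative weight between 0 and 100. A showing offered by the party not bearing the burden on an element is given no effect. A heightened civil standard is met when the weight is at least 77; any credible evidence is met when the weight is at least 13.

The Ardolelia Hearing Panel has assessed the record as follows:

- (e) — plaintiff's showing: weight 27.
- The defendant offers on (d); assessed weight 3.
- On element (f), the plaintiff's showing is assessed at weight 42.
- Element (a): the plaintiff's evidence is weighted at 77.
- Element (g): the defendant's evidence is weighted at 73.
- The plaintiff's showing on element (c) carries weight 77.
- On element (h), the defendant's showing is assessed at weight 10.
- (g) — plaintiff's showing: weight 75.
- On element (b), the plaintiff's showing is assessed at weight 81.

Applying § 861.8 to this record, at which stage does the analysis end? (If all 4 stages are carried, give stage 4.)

Stage 1 — burden on plaintiff; standard: a heightened civil standard (weight is at least 77).
    (a): 77 ≥ 77 [met]
    (b): 81 ≥ 77 [met]
    (c): 77 ≥ 77 [met]
  The plaintiff carries Stage 1; the defendant now bears the burden.
Stage 2 — burden on defendant; standard: any credible evidence (weight is at least 13).
    (d): 3 < 13 [not met]
  The defendant does not carry Stage 2.
The analysis ends at Stage 2; the plaintiff prevails.

stage 2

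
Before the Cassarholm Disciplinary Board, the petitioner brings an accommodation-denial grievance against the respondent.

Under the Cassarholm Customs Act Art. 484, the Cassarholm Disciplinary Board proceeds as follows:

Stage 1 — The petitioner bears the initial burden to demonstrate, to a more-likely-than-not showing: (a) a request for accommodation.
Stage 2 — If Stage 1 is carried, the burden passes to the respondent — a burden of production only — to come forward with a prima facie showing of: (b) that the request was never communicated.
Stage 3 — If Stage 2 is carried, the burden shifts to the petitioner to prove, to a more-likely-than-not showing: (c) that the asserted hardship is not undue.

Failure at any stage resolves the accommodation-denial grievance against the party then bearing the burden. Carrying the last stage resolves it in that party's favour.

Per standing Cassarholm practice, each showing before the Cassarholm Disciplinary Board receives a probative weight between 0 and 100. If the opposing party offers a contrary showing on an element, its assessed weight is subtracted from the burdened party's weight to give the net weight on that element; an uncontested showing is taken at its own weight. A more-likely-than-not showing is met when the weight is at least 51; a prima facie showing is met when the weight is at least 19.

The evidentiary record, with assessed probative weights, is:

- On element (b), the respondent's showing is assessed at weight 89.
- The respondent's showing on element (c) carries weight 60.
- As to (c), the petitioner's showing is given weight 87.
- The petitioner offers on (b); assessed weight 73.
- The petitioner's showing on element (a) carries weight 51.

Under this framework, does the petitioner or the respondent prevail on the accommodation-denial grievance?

Stage 1 (petitioner, a more-likely-than-not showing, weight is at least 51): (a) 51 ≥ 51 — meets.
  All elements met. The burden passes to the respondent.
Stage 2 (respondent, a prima facie showing, weight is at least 19): (b) net 89−73=16 < 19 — fails.
  The respondent does not carry Stage 2.
The analysis ends at Stage 2; the petitioner prevails.

petitioner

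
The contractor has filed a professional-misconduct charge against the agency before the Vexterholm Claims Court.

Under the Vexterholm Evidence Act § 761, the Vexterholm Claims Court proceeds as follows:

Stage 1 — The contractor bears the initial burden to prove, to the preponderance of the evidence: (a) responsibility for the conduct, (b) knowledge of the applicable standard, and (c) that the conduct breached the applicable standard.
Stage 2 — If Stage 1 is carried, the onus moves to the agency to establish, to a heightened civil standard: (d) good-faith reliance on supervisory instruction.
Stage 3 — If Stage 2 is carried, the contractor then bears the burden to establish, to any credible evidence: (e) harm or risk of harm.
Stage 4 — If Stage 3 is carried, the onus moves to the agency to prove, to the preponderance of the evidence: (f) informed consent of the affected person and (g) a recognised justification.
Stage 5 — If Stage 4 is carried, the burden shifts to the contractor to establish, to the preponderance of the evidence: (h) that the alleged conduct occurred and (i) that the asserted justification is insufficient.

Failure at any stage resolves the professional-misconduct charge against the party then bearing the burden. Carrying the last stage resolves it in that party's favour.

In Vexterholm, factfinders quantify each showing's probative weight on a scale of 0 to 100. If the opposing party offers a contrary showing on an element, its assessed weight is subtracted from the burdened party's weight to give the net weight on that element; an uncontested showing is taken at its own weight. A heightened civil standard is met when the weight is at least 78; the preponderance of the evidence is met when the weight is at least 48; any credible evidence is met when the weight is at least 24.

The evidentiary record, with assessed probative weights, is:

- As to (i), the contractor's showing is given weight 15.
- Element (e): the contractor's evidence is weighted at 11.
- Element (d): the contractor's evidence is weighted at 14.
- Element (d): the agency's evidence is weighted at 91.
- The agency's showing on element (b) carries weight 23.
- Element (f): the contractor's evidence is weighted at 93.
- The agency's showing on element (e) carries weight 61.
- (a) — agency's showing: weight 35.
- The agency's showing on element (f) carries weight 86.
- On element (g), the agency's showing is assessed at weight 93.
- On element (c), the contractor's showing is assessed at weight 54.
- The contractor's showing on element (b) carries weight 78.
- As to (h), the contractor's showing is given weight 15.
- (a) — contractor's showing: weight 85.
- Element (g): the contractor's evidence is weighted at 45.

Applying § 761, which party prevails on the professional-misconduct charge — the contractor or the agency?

contractor

At Stage 1 the contractor must meet the preponderance of the evidence (weight is at least 48): on (a) the weight is 85 less the opposing 35 gives net 50, ≥ 48, so (a) meets the standard; on (b) the weight is 78 less the opposing 23 gives net 55, which does reach 48, so (b) meets the standard; on (c) the weight is 54, ≥ 48, so (c) meets the standard.
  Stage 1 carried; the burden shifts to the agency.
At Stage 2 the agency must meet a heightened civil standard (weight is at least 78): on (d) the weight is 91 less the opposing 14 gives net 77, < 78, so (d) does not meet the standard.
  Stage 2 not carried; the agency fails its burden.
So the contractor prevails.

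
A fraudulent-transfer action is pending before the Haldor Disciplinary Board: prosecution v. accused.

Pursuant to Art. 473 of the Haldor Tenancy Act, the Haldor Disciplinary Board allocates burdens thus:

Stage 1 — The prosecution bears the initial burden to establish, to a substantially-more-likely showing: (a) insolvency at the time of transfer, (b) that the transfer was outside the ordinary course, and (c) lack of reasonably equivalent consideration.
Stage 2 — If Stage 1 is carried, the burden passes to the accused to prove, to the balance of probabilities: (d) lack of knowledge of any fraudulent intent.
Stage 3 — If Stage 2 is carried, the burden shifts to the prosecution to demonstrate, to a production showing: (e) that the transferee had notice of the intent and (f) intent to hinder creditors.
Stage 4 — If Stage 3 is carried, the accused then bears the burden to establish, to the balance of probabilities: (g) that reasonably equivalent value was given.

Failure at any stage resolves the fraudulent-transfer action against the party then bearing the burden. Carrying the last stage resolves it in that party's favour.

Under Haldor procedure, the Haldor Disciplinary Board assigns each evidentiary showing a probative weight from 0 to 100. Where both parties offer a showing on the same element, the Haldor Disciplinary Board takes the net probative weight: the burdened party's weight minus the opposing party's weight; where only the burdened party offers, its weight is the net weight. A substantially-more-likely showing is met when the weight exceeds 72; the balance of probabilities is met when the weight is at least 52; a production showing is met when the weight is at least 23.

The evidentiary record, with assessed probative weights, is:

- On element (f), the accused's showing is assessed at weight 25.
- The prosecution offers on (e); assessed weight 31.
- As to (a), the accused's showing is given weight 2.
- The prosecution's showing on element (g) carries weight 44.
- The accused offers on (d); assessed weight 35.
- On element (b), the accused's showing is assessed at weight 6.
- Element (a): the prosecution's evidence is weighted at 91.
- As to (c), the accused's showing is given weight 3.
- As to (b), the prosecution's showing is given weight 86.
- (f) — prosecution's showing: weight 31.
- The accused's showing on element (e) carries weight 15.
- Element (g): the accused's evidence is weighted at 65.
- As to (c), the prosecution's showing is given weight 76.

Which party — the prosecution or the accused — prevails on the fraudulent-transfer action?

prosecution

At Stage 1 the prosecution must meet a substantially-more-likely showing (weight exceeds 72): on (a) the weight is 91 less the opposing 2 gives net 89, > 72, so (a) meets the standard; on (b) the weight is 86 less the opposing 6 gives net 80, > 72, so (b) meets the standard; on (c) the weight is 76 less the opposing 3 gives net 73, > 72, so (c) meets the standard.
  All elements met. The burden passes to the accused.
At Stage 2 the accused must meet the balance of probabilities (weight is at least 52): on (d) the weight is 35, < 52, so (d) does not meet the standard.
  Not every element is met, so the accused fails to carry Stage 2.
The analysis ends at Stage 2; the prosecution prevails.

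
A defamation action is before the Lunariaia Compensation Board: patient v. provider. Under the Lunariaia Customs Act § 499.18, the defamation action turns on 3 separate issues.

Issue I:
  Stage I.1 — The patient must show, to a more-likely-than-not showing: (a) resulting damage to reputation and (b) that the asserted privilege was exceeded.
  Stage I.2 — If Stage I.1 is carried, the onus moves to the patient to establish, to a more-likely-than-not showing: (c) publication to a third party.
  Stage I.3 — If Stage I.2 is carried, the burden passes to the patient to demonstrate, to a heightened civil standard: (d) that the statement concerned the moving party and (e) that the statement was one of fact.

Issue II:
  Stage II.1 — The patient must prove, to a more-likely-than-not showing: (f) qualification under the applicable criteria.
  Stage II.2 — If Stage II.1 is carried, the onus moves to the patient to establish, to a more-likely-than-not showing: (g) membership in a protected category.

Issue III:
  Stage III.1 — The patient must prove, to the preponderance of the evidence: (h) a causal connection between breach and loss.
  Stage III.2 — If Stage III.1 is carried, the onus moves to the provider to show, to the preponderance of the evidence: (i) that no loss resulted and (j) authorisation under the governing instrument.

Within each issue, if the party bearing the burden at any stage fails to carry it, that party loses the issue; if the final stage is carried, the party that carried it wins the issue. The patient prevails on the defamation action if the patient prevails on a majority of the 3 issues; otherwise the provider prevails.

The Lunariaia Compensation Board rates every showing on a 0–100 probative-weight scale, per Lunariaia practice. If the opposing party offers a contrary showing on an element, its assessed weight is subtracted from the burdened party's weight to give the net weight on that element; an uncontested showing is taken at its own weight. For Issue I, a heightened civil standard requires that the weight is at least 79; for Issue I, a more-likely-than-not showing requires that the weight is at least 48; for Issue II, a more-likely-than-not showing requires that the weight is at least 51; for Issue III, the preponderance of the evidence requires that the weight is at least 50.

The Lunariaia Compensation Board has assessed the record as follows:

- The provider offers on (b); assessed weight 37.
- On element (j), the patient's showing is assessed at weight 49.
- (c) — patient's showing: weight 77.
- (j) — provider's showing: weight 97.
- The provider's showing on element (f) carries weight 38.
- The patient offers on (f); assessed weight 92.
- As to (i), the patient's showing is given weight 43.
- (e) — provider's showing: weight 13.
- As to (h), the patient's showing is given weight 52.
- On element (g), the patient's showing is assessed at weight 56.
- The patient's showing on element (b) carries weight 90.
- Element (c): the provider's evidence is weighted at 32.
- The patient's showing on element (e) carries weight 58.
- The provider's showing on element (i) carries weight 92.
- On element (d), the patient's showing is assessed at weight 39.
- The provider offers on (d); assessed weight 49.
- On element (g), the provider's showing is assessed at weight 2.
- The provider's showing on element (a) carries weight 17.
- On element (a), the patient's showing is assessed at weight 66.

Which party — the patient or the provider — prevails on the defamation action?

patient

— Issue I —
Stage I.1 — burden on patient; standard: a more-likely-than-not showing (weight is at least 48).
    (a): 66 − 17 = 49 ≥ 48 [met]
    (b): 90 − 37 = 53 ≥ 48 [met]
  Stage I.1 is satisfied; the patient continues to bear the burden.
Stage I.2 — burden on patient; standard: a more-likely-than-not showing (weight is at least 48).
    (c): 77 − 32 = 45 < 48 [not met]
  Not every element is met, so the patient fails to carry Stage I.2.
So the provider prevails on this issue.
— Issue II —
Stage II.1 (patient, a more-likely-than-not showing, weight is at least 51): (f) net 92−38=54 ≥ 51 — meets.
  All elements met. The patient retains the burden for Stage II.2.
Stage II.2 (patient, a more-likely-than-not showing, weight is at least 51): (g) net 56−2=54 ≥ 51 — meets.
  All elements met at the final stage.
Every stage carried; the patient prevails on this issue.
— Issue III —
Stage III.1 — burden on patient; standard: the preponderance of the evidence (weight is at least 50).
    (h): 52 ≥ 50 [met]
  Stage III.1 carried; the burden shifts to the provider.
Stage III.2 — burden on provider; standard: the preponderance of the evidence (weight is at least 50).
    (i): 92 − 43 = 49 < 50 [not met]
    (j): 97 − 49 = 48 < 50 [not met]
  The provider does not carry Stage III.2.
The patient prevails on this issue.
Per-issue: Issue I → provider; Issue II → patient; Issue III → patient. The patient must prevail on a majority of issues; overall, the patient prevails.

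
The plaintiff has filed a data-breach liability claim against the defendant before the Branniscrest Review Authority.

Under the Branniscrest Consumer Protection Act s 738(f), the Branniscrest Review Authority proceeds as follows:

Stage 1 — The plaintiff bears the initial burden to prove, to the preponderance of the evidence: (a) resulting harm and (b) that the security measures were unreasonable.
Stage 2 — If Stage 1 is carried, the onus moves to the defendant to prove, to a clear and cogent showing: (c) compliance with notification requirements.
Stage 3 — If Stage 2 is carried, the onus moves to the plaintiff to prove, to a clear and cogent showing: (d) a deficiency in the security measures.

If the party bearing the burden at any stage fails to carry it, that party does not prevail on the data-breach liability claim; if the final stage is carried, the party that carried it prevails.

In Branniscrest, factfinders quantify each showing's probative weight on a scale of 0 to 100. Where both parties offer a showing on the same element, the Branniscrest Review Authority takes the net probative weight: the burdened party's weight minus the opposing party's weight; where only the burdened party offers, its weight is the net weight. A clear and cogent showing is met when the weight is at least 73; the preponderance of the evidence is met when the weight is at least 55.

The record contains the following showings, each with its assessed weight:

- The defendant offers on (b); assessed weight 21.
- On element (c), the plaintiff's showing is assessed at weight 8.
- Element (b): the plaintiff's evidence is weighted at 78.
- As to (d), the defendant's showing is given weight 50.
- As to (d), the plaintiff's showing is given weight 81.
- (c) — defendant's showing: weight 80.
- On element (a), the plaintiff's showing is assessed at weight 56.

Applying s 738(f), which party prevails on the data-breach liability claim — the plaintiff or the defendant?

plaintiff

At Stage 1 the plaintiff must meet the preponderance of the evidence (weight is at least 55): on (a) the weight is 56, ≥ 55, so (a) meets the standard; on (b) the weight is 78 less the opposing 21 gives net 57, ≥ 55, so (b) meets the standard.
  Stage 1 carried; the burden shifts to the defendant.
At Stage 2 the defendant must meet a clear and cogent showing (weight is at least 73): on (c) the weight is 80 less the opposing 8 gives net 72, < 73, so (c) does not meet the standard.
  The defendant does not carry Stage 2.
The plaintiff prevails.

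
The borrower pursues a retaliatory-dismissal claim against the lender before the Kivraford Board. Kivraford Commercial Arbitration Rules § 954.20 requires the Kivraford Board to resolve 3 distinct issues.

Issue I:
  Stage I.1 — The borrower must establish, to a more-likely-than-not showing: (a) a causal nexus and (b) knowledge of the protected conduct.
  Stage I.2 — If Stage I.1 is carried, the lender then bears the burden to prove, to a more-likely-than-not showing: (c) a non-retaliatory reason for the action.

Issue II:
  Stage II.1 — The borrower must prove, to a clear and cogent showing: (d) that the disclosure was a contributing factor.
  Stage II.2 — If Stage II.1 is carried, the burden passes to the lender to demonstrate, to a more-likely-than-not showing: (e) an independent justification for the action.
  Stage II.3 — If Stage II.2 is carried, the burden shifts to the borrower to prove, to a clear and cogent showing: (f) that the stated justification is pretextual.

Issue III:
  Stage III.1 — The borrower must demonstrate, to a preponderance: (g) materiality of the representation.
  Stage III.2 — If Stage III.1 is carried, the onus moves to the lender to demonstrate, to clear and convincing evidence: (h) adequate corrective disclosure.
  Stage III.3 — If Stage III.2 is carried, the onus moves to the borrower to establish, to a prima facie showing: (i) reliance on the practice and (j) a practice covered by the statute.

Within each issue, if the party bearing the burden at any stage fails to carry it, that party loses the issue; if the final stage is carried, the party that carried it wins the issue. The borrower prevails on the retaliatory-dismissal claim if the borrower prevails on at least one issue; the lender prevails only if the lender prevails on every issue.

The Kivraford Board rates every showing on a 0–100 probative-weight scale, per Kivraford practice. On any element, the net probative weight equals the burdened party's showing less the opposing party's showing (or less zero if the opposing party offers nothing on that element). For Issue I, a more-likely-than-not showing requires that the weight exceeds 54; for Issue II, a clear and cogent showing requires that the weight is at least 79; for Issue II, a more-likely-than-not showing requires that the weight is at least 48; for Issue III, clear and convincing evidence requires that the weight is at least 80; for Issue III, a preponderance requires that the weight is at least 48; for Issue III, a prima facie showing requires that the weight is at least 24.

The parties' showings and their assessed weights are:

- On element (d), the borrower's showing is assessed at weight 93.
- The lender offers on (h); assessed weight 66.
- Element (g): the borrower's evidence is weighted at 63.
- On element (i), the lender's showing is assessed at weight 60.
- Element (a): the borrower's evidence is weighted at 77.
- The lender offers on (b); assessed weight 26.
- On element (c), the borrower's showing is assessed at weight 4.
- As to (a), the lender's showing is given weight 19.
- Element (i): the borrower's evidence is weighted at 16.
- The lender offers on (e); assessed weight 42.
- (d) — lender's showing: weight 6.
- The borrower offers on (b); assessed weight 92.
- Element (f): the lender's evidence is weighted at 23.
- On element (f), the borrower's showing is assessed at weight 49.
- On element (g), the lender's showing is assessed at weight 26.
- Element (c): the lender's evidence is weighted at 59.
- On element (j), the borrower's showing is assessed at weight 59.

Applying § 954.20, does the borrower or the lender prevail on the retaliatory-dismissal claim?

borrower

— Issue I —
Stage I.1 — burden on borrower; standard: a more-likely-than-not showing (weight exceeds 54).
    (a): 77 − 19 = 58 > 54 [met]
    (b): 92 − 26 = 66 > 54 [met]
  Stage I.1 is satisfied; the onus moves to the lender.
Stage I.2 — burden on lender; standard: a more-likely-than-not showing (weight exceeds 54).
    (c): 59 − 4 = 55 > 54 [met]
  All elements met at the final stage.
With every stage satisfied, the lender prevails on this issue.
— Issue II —
At Stage II.1 the borrower must meet a clear and cogent showing (weight is at least 79): on (d) the weight is 93 less the opposing 6 gives net 87, ≥ 79, so (d) meets the standard.
  Stage II.1 carried; the burden shifts to the lender.
At Stage II.2 the lender must meet a more-likely-than-not showing (weight is at least 48): on (e) the weight is 42, which does not reach 48, so (e) does not meet the standard.
  Stage II.2 not carried; the lender fails its burden.
The analysis ends at Stage II.2; the borrower prevails on this issue.
— Issue III —
At Stage III.1 the borrower must meet a preponderance (weight is at least 48): on (g) the weight is 63 less the opposing 26 gives net 37, which does not reach 48, so (g) does not meet the standard.
  The borrower does not carry Stage III.1.
The analysis ends at Stage III.1; the lender prevails on this issue.
Per-issue: Issue I → lender; Issue II → borrower; Issue III → lender. The borrower must prevail on at least one issue; overall, the borrower prevails.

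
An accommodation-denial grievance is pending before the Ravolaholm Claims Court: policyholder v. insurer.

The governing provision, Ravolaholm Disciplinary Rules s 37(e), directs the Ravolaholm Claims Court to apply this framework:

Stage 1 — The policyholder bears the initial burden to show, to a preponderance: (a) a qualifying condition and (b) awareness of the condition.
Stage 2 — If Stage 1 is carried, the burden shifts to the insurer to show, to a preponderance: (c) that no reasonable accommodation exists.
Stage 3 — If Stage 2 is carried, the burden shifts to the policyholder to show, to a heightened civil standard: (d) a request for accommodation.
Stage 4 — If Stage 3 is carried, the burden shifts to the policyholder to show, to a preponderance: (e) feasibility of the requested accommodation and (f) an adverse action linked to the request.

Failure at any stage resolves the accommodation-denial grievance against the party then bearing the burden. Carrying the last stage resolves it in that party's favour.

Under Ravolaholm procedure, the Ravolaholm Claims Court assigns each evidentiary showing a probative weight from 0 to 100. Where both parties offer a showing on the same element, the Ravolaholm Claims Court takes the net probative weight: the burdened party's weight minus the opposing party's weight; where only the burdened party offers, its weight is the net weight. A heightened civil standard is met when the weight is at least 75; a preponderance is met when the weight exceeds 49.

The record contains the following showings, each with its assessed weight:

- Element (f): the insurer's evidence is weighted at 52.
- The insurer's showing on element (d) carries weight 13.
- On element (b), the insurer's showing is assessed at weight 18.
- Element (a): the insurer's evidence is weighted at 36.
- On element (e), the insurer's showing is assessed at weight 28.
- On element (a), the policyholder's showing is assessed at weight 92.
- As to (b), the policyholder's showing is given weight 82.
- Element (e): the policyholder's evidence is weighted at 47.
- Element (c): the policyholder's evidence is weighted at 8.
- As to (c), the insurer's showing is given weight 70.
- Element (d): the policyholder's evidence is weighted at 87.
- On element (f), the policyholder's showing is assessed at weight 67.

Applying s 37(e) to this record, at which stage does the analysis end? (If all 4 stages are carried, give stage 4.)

stage 3

At Stage 1 the policyholder must meet a preponderance (weight exceeds 49): on (a) the weight is 92 less the opposing 36 gives net 56, > 49, so (a) meets the standard; on (b) the weight is 82 less the opposing 18 gives net 64, > 49, so (b) meets the standard.
  Stage 1 is satisfied; the onus moves to the insurer.
At Stage 2 the insurer must meet a preponderance (weight exceeds 49): on (c) the weight is 70 less the opposing 8 gives net 62, > 49, so (c) meets the standard.
  Stage 2 is satisfied; the onus moves to the policyholder.
At Stage 3 the policyholder must meet a heightened civil standard (weight is at least 75): on (d) the weight is 87 less the opposing 13 gives net 74, which does not reach 75, so (d) does not meet the standard.
  The policyholder does not carry Stage 3.
The insurer prevails.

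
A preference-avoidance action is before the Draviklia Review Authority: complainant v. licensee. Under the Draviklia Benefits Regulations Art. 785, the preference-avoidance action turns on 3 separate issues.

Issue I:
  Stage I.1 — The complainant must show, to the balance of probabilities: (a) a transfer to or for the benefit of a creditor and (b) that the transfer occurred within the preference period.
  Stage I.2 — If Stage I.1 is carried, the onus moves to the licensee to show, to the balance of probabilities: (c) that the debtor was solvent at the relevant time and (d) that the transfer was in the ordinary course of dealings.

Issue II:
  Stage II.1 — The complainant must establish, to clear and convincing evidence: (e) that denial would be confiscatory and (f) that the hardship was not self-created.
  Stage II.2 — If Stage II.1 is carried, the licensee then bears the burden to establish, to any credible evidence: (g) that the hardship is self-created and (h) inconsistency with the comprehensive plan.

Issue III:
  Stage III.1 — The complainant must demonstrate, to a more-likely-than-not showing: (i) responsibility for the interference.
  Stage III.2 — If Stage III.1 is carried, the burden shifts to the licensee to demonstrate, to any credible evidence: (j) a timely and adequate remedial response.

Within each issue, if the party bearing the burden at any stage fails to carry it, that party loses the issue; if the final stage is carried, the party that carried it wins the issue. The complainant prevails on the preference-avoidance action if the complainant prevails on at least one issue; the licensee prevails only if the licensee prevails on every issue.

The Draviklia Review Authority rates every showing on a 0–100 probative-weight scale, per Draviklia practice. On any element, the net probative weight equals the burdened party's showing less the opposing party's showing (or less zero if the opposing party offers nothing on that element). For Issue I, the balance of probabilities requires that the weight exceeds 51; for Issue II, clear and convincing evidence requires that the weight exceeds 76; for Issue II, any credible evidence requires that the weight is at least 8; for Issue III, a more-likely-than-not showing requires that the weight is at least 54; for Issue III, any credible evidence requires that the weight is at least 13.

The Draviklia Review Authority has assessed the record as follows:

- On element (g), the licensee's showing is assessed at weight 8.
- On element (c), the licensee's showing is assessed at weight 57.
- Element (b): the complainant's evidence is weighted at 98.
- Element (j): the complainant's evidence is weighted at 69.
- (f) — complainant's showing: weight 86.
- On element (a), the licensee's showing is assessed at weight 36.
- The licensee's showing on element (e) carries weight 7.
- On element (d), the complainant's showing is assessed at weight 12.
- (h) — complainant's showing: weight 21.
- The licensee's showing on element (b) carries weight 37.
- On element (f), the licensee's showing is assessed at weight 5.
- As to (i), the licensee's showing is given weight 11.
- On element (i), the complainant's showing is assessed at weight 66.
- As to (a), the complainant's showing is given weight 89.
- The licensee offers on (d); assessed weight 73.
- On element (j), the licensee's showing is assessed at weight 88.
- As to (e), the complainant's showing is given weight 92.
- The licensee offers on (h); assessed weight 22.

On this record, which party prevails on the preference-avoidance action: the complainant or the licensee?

complainant

— Issue I —
At Stage I.1 the complainant must meet the balance of probabilities (weight exceeds 51): on (a) the weight is 89 less the opposing 36 gives net 53, > 51, so (a) meets the standard; on (b) the weight is 98 less the opposing 37 gives net 61, > 51, so (b) meets the standard.
  Stage I.1 is satisfied; the onus moves to the licensee.
At Stage I.2 the licensee must meet the balance of probabilities (weight exceeds 51): on (c) the weight is 57, > 51, so (c) meets the standard; on (d) the weight is 73 less the opposing 12 gives net 61, > 51, so (d) meets the standard.
  The licensee carries the last stage.
All stages carried — the licensee prevails on this issue.
— Issue II —
At Stage II.1 the complainant must meet clear and convincing evidence (weight exceeds 76): on (e) the weight is 92 less the opposing 7 gives net 85, which does exceed 76, so (e) meets the standard; on (f) the weight is 86 less the opposing 5 gives net 81, which does exceed 76, so (f) meets the standard.
  Stage II.1 is satisfied; the onus moves to the licensee.
At Stage II.2 the licensee must meet any credible evidence (weight is at least 8): on (g) the weight is 8, ≥ 8, so (g) meets the standard; on (h) the weight is 22 less the opposing 21 gives net 1, which does not reach 8, so (h) does not meet the standard.
  The licensee does not carry Stage II.2.
So the complainant prevails on this issue.
— Issue III —
At Stage III.1 the complainant must meet a more-likely-than-not showing (weight is at least 54): on (i) the weight is 66 less the opposing 11 gives net 55, which does reach 54, so (i) meets the standard.
  Stage III.1 is satisfied; the onus moves to the licensee.
At Stage III.2 the licensee must meet any credible evidence (weight is at least 13): on (j) the weight is 88 less the opposing 69 gives net 19, which does reach 13, so (j) meets the standard.
  All elements met at the final stage.
Every stage carried; the licensee prevails on this issue.
Per-issue: Issue I → licensee; Issue II → complainant; Issue III → licensee. The complainant must prevail on at least one issue; overall, the complainant prevails.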